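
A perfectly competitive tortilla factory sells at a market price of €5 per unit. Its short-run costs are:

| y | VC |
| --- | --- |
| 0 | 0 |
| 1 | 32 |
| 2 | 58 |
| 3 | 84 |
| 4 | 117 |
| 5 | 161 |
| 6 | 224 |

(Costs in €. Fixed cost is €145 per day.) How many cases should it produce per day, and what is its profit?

y = 0 (shut down); profit = -€145

Profit at each row (π = 5y − TC): y=0: -145; y=1: -172; y=2: -193; y=3: -214; y=4: -242; y=5: -281; y=6: -339.
Profit is highest at y = 0. Equivalently, the lowest AVC in the table is 84/3 ≈ €28 at y = 3, and P = €5 falls below it — price never covers variable cost, so the firm shuts down and loses only its fixed cost.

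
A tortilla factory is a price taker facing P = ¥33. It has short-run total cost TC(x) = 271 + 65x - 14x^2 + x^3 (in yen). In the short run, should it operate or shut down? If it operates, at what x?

Strip out fixed cost: VC = 65x - 14x^2 + x^3. Then AVC = 65 - 14x + x^2 and MC = 65 - 28x + 3x^2.
AVC hits its minimum where MC = AVC, at x = 7, giving min AVC = 65 - 14·7 + 7^2 = ¥16.
Since P = ¥33 ≥ min AVC = ¥16, price covers variable cost and the firm should produce.
Solving P = MC: 32 - 28x + 3x^2 = 0 ⇒ x = 4/3 or 8. On the upward-sloping branch, x* = 8.
Check: AVC at x = 8 is ¥17 ≤ P, so revenue covers variable cost.
Profit = P·x − TC = 33·8 − 407 = -¥143, a loss, but smaller than the ¥271 fixed cost the firm would lose by shutting down.

Produce at x = 8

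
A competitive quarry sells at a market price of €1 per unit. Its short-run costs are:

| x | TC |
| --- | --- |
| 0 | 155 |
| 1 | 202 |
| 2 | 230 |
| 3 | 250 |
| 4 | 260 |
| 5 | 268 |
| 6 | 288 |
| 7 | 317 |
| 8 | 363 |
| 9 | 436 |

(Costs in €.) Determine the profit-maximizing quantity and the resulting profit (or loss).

Profit at each row (π = 1x − TC): x=0: -155; x=1: -201; x=2: -228; x=3: -247; x=4: -256; x=5: -263; x=6: -282; x=7: -310; x=8: -355; x=9: -427.
Profit is highest at x = 0. Equivalently, the lowest AVC in the table is 133/6 ≈ €22.17 at x = 6, and P = €1 falls below it — price never covers variable cost, so the firm shuts down and loses only its fixed cost.

x = 0 (shut down); profit = -€155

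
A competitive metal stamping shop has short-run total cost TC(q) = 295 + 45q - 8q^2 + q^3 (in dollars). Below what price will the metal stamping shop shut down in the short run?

$29 per unit

The firm shuts down when price falls below the minimum of average variable cost. AVC = VC/q = 45 - 8q + q^2.
dAVC/dq = -8 + 2q = 0 gives q = 4. min AVC = 45 - 8·4 + 4^2 = 29.
So the shutdown price is $29.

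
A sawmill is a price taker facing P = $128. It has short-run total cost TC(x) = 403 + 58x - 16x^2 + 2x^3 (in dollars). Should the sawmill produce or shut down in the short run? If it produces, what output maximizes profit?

Produce at x = 7

From TC, MC = TC'(x) = 58 - 32x + 6x^2 and AVC = VC/x = 58 - 16x + 2x^2.
The AVC parabola has its vertex at x = 16/4 = 4, where AVC = 58 - 16·4 + 2·4^2 = $26.
Because $128 ≥ $26, revenue can cover variable cost; the firm operates.
P = MC gives -70 - 32x + 6x^2 = 0, with roots -5/3 and 7. Take the larger (rising MC): x* = 7.
Check: AVC at x = 7 is $44 ≤ P, so revenue covers variable cost.
Profit = P·x − TC = 128·7 − 711 = $185.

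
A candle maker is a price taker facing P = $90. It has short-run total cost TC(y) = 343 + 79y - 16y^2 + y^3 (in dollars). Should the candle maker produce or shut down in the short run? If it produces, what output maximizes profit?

From TC, MC = TC'(y) = 79 - 32y + 3y^2 and AVC = VC/y = 79 - 16y + y^2.
The AVC parabola has its vertex at y = 16/2 = 8, where AVC = 79 - 16·8 + 8^2 = $15.
Because $90 ≥ $15, revenue can cover variable cost; the firm operates.
Solving P = MC: -11 - 32y + 3y^2 = 0 ⇒ y = -1/3 or 11. On the upward-sloping branch, y* = 11.
Check: AVC at y = 11 is $24 ≤ P, so revenue covers variable cost.
Profit = P·y − TC = 90·11 − 607 = $383.

Produce at y = 11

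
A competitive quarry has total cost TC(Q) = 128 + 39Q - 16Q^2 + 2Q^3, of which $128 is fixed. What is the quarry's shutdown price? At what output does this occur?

$7 per unit, at Q = 4

The shutdown price is the minimum of AVC. VC = 39Q - 16Q^2 + 2Q^3, so AVC = 39 - 16Q + 2Q^2.
At the minimum of AVC, MC = AVC. MC = 39 - 32Q + 6Q^2; setting MC = AVC gives 4Q^2 - 16Q = 0, so Q = 4. min AVC = 7.
So the shutdown price is $7.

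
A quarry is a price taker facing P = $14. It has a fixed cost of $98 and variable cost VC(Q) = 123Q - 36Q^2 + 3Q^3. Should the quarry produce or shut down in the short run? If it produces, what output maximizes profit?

Shut down

From TC, MC = TC'(Q) = 123 - 72Q + 9Q^2 and AVC = VC/Q = 123 - 36Q + 3Q^2.
The AVC parabola has its vertex at Q = 36/6 = 6, where AVC = 123 - 36·6 + 3·6^2 = $15.
P = $14 lies below min AVC = $15; no output level covers variable cost.
The firm minimizes its loss by shutting down and losing only its fixed cost of $98.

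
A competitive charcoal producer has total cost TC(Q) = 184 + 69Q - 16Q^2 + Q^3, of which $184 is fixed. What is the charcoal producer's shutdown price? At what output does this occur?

Short-run supply begins at min AVC. From VC = 69Q - 16Q^2 + Q^3, AVC = 69 - 16Q + Q^2.
dAVC/dQ = -16 + 2Q = 0 gives Q = 8. min AVC = 69 - 16·8 + 8^2 = 5.
The firm shuts down for any P below $5.

$5 per unit, at Q = 8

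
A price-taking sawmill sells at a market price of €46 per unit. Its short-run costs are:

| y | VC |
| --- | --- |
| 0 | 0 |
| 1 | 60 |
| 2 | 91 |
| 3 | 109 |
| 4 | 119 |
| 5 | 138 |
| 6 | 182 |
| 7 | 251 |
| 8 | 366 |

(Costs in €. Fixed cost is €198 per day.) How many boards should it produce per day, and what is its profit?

Tabulate TR − TC: y=0: -198; y=1: -212; y=2: -197; y=3: -169; y=4: -133; y=5: -106; y=6: -104; y=7: -127; y=8: -196.
Profit is maximized at y = 6. AVC there is 182/6 = €30.33 ≤ P, so producing beats shutting down (which would give -€198).

y = 6; profit = -€104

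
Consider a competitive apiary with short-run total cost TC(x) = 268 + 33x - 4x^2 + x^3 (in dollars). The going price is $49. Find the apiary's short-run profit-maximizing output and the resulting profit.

Profit = -$204 at x = 4

AVC = 33 - 4x + x^2 has its minimum $29 at x = 2; price $49 clears that bar, so the firm operates.
With MC = 33 - 8x + 3x^2, P = MC on the upward-sloping part at x* = 4.
TR = 49·4 = 196. TC = 268 + 132 = 400. Profit = 196 − 400 = -$204.
By producing, the firm covers all variable cost plus $64 of fixed cost; shutting down would lose the full $268.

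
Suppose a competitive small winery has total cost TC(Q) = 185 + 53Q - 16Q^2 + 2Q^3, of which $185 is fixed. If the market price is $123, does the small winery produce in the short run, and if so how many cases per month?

Variable cost is VC = 53Q - 16Q^2 + 2Q^3, so AVC = VC/Q = 53 - 16Q + 2Q^2 and MC = dTC/dQ = 53 - 32Q + 6Q^2.
AVC is minimized where dAVC/dQ = -16 + 4Q = 0, at Q = 4; min AVC = 53 - 16·4 + 2·4^2 = $21.
Since P = $123 ≥ min AVC = $21, price covers variable cost and the firm should produce.
Set P = MC: 123 = 53 - 32Q + 6Q^2 → -70 - 32Q + 6Q^2 = 0. The roots are Q = -5/3 and Q = 7; the profit-maximizing output is on the rising part of MC, so Q* = 7.
Check: AVC at Q = 7 is $39 ≤ P, so revenue covers variable cost.
Profit = P·Q − TC = 123·7 − 458 = $403.

Produce at Q = 7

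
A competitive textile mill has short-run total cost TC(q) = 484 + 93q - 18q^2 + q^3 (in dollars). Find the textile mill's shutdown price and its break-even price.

Shutdown price = min AVC. AVC = 93 - 18q + q^2, with vertex at q = 9 and minimum $12.
ATC = 484/q + 93 - 18q + q^2. Setting dATC/dq = −484/q^2 − 18 + 2q = 0 gives q = 11 (since 2·11^3 − 18·11^2 = 484).
min ATC = 484/11 + 93 − 18·11 + 11^2 = $60. That is the break-even price.
Between these two prices the firm operates at a loss; above $60 it earns a profit.

Shutdown price = $12; break-even price = $60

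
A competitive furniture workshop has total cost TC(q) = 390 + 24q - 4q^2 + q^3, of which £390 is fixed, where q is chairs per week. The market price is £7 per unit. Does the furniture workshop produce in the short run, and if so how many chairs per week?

Shut down

From TC, MC = TC'(q) = 24 - 8q + 3q^2 and AVC = VC/q = 24 - 4q + q^2.
AVC hits its minimum where MC = AVC, at q = 2, giving min AVC = 24 - 4·2 + 2^2 = £20.
With P < min AVC (£7 < £20), every unit sold adds to the loss.
Best response: produce nothing and absorb the £390 fixed cost.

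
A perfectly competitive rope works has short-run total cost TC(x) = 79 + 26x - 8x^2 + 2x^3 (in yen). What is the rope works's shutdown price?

¥18 per unit

The firm shuts down when price falls below the minimum of average variable cost. AVC = VC/x = 26 - 8x + 2x^2.
dAVC/dx = -8 + 4x = 0 gives x = 2. min AVC = 26 - 8·2 + 2·2^2 = 18.
So the shutdown price is ¥18.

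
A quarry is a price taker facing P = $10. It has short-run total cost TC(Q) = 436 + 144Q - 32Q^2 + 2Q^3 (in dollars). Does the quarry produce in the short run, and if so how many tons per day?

Shut down

Strip out fixed cost: VC = 144Q - 32Q^2 + 2Q^3. Then AVC = 144 - 32Q + 2Q^2 and MC = 144 - 64Q + 6Q^2.
AVC is minimized where dAVC/dQ = -32 + 4Q = 0, at Q = 8; min AVC = 144 - 32·8 + 2·8^2 = $16.
Since P = $10 < min AVC = $16, price fails to cover variable cost at any output.
Shutting down limits the loss to fixed cost, $436.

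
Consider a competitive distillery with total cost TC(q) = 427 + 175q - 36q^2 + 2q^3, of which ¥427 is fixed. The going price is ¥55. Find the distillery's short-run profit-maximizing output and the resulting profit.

AVC = 175 - 36q + 2q^2 has its minimum ¥13 at q = 9; price ¥55 clears that bar, so the firm operates.
With MC = 175 - 72q + 6q^2, P = MC on the upward-sloping part at q* = 10.
TR = 55·10 = 550. TC = 427 + 150 = 577. Profit = 550 − 577 = -¥27.
By producing, the firm covers all variable cost plus ¥400 of fixed cost; shutting down would lose the full ¥427.

Profit = -¥27 at q = 10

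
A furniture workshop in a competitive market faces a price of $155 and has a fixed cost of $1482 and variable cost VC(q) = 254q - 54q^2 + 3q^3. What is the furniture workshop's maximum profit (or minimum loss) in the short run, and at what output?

Profit = -$30 at q = 11

AVC = 254 - 54q + 3q^2; min AVC = $11 at q = 9. Since P = $155 ≥ min AVC, the firm produces.
With MC = 254 - 108q + 9q^2, P = MC on the upward-sloping part at q* = 11.
TR = 155·11 = 1705. TC = 1482 + 253 = 1735. Profit = 1705 − 1735 = -$30.
Shutting down would mean losing the fixed cost of $1482, so operating at a loss of $30 is better by $1452.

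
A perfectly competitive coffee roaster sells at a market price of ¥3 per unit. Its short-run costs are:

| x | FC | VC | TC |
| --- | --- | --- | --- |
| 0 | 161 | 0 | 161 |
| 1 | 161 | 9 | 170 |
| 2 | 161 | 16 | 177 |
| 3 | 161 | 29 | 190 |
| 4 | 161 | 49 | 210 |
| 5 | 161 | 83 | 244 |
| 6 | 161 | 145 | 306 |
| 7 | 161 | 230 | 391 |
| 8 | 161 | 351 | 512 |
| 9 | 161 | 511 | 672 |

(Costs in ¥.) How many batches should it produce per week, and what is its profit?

Compute π = P·x − TC at each output: x=0: -161; x=1: -167; x=2: -171; x=3: -181; x=4: -198; x=5: -229; x=6: -288; x=7: -370; x=8: -488; x=9: -645.
Profit is highest at x = 0. Equivalently, the lowest AVC in the table is 16/2 ≈ ¥8 at x = 2, and P = ¥3 falls below it — price never covers variable cost, so the firm shuts down and loses only its fixed cost.

x = 0 (shut down); profit = -¥161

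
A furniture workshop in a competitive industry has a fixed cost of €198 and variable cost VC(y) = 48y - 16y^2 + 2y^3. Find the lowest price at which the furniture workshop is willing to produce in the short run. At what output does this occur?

Short-run supply begins at min AVC. From VC = 48y - 16y^2 + 2y^3, AVC = 48 - 16y + 2y^2.
dAVC/dy = -16 + 4y = 0 gives y = 4. min AVC = 48 - 16·4 + 2·4^2 = 16.
For P < €16 the firm produces nothing.

€16 per unit, at y = 4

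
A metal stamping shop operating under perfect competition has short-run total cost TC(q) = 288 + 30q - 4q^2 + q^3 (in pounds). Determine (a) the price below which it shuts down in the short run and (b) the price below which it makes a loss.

Shutdown price = £26; break-even price = £90

AVC = 30 - 4q + q^2; minimized at q = 2, giving min AVC = £26. That is the shutdown price.
ATC = 288/q + 30 - 4q + q^2. Setting dATC/dq = −288/q^2 − 4 + 2q = 0 gives q = 6 (since 2·6^3 − 4·6^2 = 288).
min ATC = 288/6 + 30 − 4·6 + 6^2 = £90. That is the break-even price.
Between these two prices the firm operates at a loss; above £90 it earns a profit.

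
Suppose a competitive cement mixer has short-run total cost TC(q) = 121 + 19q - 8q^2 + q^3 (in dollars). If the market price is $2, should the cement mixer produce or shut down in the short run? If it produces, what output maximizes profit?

Shut down

Variable cost is VC = 19q - 8q^2 + q^3, so AVC = VC/q = 19 - 8q + q^2 and MC = dTC/dq = 19 - 16q + 3q^2.
AVC is minimized where dAVC/dq = -8 + 2q = 0, at q = 4; min AVC = 19 - 8·4 + 4^2 = $3.
P = $2 lies below min AVC = $3; no output level covers variable cost.
Best response: produce nothing and absorb the $121 fixed cost.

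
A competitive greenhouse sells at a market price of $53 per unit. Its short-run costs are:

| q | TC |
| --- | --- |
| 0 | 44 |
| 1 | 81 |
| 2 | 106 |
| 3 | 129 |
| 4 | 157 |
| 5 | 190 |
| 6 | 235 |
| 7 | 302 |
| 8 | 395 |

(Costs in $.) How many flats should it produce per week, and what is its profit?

Compute π = P·q − TC at each output: q=0: -44; q=1: -28; q=2: 0; q=3: 30; q=4: 55; q=5: 75; q=6: 83; q=7: 69; q=8: 29.
Profit is maximized at q = 6. AVC there is 191/6 = $31.83 ≤ P, so producing beats shutting down (which would give -$44).

q = 6; profit = $83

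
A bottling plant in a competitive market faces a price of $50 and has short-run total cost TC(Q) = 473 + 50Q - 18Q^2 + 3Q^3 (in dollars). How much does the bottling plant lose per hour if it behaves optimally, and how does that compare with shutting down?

Profit = -$377 at Q = 4

AVC = 50 - 18Q + 3Q^2 has its minimum $23 at Q = 3; price $50 clears that bar, so the firm operates.
With MC = 50 - 36Q + 9Q^2, P = MC on the upward-sloping part at Q* = 4.
TR = 50·4 = 200. TC = 473 + 104 = 577. Profit = 200 − 577 = -$377.
That loss of $377 beats the $473 the firm would lose by shutting down; producing recovers $96 of fixed cost.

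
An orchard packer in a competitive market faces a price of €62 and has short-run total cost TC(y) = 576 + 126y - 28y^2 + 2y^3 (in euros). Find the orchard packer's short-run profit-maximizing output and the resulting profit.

Profit = -€320 at y = 8

AVC = 126 - 28y + 2y^2 has its minimum €28 at y = 7; price €62 clears that bar, so the firm operates.
With MC = 126 - 56y + 6y^2, P = MC on the upward-sloping part at y* = 8.
TR = 62·8 = 496. TC = 576 + 240 = 816. Profit = 496 − 816 = -€320.
Shutting down would mean losing the fixed cost of €576, so operating at a loss of €320 is better by €256.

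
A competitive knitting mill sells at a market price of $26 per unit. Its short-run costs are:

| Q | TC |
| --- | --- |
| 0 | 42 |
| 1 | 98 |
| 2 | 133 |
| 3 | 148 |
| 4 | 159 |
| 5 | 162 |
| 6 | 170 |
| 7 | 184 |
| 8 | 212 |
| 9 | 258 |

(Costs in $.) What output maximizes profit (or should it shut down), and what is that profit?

Tabulate TR − TC: Q=0: -42; Q=1: -72; Q=2: -81; Q=3: -70; Q=4: -55; Q=5: -32; Q=6: -14; Q=7: -2; Q=8: -4; Q=9: -24.
Profit is maximized at Q = 7. AVC there is 142/7 = $20.29 ≤ P, so producing beats shutting down (which would give -$42).

Q = 7; profit = -$2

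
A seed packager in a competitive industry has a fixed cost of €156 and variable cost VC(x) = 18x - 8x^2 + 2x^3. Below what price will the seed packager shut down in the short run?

The firm shuts down when price falls below the minimum of average variable cost. AVC = VC/x = 18 - 8x + 2x^2.
dAVC/dx = -8 + 4x = 0 gives x = 2. min AVC = 18 - 8·2 + 2·2^2 = 10.
The firm shuts down for any P below €10.

€10 per unit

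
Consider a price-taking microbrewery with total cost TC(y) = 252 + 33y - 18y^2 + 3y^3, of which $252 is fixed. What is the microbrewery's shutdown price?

The firm shuts down when price falls below the minimum of average variable cost. AVC = VC/y = 33 - 18y + 3y^2.
dAVC/dy = -18 + 6y = 0 gives y = 3. min AVC = 33 - 18·3 + 3·3^2 = 6.
For P < $6 the firm produces nothing.

$6 per unit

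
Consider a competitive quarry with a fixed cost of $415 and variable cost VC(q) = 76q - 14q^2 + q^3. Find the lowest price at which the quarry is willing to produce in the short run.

The shutdown price is the minimum of AVC. VC = 76q - 14q^2 + q^3, so AVC = 76 - 14q + q^2.
At the minimum of AVC, MC = AVC. MC = 76 - 28q + 3q^2; setting MC = AVC gives 2q^2 - 14q = 0, so q = 7. min AVC = 27.
For P < $27 the firm produces nothing.

$27 per unit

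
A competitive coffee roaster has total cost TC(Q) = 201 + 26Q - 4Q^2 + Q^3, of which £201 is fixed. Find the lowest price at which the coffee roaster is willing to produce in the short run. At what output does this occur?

The shutdown price is the minimum of AVC. VC = 26Q - 4Q^2 + Q^3, so AVC = 26 - 4Q + Q^2.
dAVC/dQ = -4 + 2Q = 0 gives Q = 2. min AVC = 26 - 4·2 + 2^2 = 22.
The firm shuts down for any P below £22.

£22 per unit, at Q = 2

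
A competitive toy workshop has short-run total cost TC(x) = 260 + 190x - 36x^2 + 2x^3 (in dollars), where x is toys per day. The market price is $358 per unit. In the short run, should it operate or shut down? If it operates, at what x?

Produce at x = 14

Strip out fixed cost: VC = 190x - 36x^2 + 2x^3. Then AVC = 190 - 36x + 2x^2 and MC = 190 - 72x + 6x^2.
AVC is minimized where dAVC/dx = -36 + 4x = 0, at x = 9; min AVC = 190 - 36·9 + 2·9^2 = $28.
Because $358 ≥ $28, revenue can cover variable cost; the firm operates.
Solving P = MC: -168 - 72x + 6x^2 = 0 ⇒ x = -2 or 14. On the upward-sloping branch, x* = 14.
Check: AVC at x = 14 is $78 ≤ P, so revenue covers variable cost.
Profit = P·x − TC = 358·14 − 1352 = $3660.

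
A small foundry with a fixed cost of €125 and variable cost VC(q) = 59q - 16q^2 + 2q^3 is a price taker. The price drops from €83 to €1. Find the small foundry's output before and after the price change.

MC = 59 - 32q + 6q^2; the shutdown threshold is min AVC = €27 (at q = 4).
At P = €83 ≥ min AVC, set P = MC on the rising branch: q = 6.
At P = €1 < min AVC = €27, price no longer covers variable cost at any output, so the firm shuts down: q = 0.

Output falls from 6 to 0 (the firm shuts down)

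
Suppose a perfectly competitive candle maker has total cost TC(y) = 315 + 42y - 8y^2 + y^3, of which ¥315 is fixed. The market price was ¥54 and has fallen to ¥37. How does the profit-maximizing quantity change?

Output falls from 6 to 5

AVC = 42 - 8y + y^2, minimized at y = 4 where min AVC = ¥26. MC = 42 - 16y + 3y^2.
With P = ¥54 above the shutdown price, P = MC gives y = 6.
At P = ¥37 ≥ min AVC, set P = MC: y = 5. The firm stays open but cuts output.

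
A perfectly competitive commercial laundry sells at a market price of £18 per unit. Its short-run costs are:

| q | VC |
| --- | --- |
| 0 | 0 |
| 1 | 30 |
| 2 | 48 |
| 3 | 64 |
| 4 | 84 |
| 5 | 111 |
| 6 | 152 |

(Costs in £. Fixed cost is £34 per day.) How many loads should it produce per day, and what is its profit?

Profit at each row (π = 18q − TC): q=0: -34; q=1: -46; q=2: -46; q=3: -44; q=4: -46; q=5: -55; q=6: -78.
Profit is highest at q = 0. Equivalently, the lowest AVC in the table is 84/4 ≈ £21 at q = 4, and P = £18 falls below it — price never covers variable cost, so the firm shuts down and loses only its fixed cost.

q = 0 (shut down); profit = -£34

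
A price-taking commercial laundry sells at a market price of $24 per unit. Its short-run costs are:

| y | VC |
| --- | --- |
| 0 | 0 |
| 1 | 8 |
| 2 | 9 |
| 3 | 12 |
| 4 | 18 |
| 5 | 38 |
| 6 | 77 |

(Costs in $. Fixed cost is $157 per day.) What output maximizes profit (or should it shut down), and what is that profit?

y = 5; profit = -$75

Tabulate TR − TC: y=0: -157; y=1: -141; y=2: -118; y=3: -97; y=4: -79; y=5: -75; y=6: -90.
Profit is maximized at y = 5. AVC there is 38/5 = $7.60 ≤ P, so producing beats shutting down (which would give -$157).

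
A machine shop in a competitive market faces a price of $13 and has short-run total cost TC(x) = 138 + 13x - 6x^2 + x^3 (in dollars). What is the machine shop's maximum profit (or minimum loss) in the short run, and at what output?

AVC = 13 - 6x + x^2; min AVC = $4 at x = 3. Since P = $13 ≥ min AVC, the firm produces.
MC = 13 - 12x + 3x^2. Setting P = MC and taking the root on the rising branch gives x* = 4.
TR = 13·4 = 52. TC = 138 + 20 = 158. Profit = 52 − 158 = -$106.
By producing, the firm covers all variable cost plus $32 of fixed cost; shutting down would lose the full $138.

Profit = -$106 at x = 4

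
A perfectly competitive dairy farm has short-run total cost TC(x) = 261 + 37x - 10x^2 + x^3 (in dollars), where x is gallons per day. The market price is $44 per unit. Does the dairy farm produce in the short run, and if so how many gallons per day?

Variable cost is VC = 37x - 10x^2 + x^3, so AVC = VC/x = 37 - 10x + x^2 and MC = dTC/dx = 37 - 20x + 3x^2.
AVC is minimized where dAVC/dx = -10 + 2x = 0, at x = 5; min AVC = 37 - 10·5 + 5^2 = $12.
Since P = $44 ≥ min AVC = $12, price covers variable cost and the firm should produce.
Set P = MC: 44 = 37 - 20x + 3x^2 → -7 - 20x + 3x^2 = 0. The roots are x = -1/3 and x = 7; the profit-maximizing output is on the rising part of MC, so x* = 7.
Check: AVC at x = 7 is $16 ≤ P, so revenue covers variable cost.
Profit = P·x − TC = 44·7 − 373 = -$65, a loss, but smaller than the $261 fixed cost the firm would lose by shutting down.

Produce at x = 7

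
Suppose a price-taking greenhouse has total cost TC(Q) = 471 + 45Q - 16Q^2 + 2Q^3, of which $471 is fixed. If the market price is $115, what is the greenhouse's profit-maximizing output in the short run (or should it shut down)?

Variable cost is VC = 45Q - 16Q^2 + 2Q^3, so AVC = VC/Q = 45 - 16Q + 2Q^2 and MC = dTC/dQ = 45 - 32Q + 6Q^2.
The AVC parabola has its vertex at Q = 16/4 = 4, where AVC = 45 - 16·4 + 2·4^2 = $13.
P = $115 exceeds min AVC = $13, so the firm stays open.
P = MC gives -70 - 32Q + 6Q^2 = 0, with roots -5/3 and 7. Take the larger (rising MC): Q* = 7.
Check: AVC at Q = 7 is $31 ≤ P, so revenue covers variable cost.
Profit = P·Q − TC = 115·7 − 688 = $117.

Produce at Q = 7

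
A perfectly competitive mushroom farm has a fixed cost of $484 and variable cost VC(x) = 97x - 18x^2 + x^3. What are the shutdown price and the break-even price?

Shutdown price = min AVC. AVC = 97 - 18x + x^2, with vertex at x = 9 and minimum $16.
ATC = 484/x + 97 - 18x + x^2. Setting dATC/dx = −484/x^2 − 18 + 2x = 0 gives x = 11 (since 2·11^3 − 18·11^2 = 484).
min ATC = 484/11 + 97 − 18·11 + 11^2 = $64. That is the break-even price.
For $16 ≤ P < $64 the firm produces at a loss; below $16 it shuts down.

Shutdown price = $16; break-even price = $64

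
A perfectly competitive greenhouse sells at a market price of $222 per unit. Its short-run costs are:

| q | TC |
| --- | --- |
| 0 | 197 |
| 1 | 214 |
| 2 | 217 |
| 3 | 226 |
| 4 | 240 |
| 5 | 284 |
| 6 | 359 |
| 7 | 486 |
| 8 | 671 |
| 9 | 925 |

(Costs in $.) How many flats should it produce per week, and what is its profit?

Profit at each row (π = 222q − TC): q=0: -197; q=1: 8; q=2: 227; q=3: 440; q=4: 648; q=5: 826; q=6: 973; q=7: 1068; q=8: 1105; q=9: 1073.
Profit is maximized at q = 8. AVC there is 474/8 = $59.25 ≤ P, so producing beats shutting down (which would give -$197).

q = 8; profit = $1105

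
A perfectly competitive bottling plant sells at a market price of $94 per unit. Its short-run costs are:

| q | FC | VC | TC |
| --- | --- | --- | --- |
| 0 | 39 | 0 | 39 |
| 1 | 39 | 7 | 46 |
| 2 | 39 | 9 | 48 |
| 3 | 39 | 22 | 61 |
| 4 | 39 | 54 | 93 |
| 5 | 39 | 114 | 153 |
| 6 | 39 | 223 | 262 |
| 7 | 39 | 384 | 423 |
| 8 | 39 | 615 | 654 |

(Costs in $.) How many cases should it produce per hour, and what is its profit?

Profit at each row (π = 94q − TC): q=0: -39; q=1: 48; q=2: 140; q=3: 221; q=4: 283; q=5: 317; q=6: 302; q=7: 235; q=8: 98.
Profit is maximized at q = 5. AVC there is 114/5 = $22.80 ≤ P, so producing beats shutting down (which would give -$39).

q = 5; profit = $317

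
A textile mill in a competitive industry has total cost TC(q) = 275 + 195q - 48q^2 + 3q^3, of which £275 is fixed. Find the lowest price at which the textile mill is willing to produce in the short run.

£3 per unit

Short-run supply begins at min AVC. From VC = 195q - 48q^2 + 3q^3, AVC = 195 - 48q + 3q^2.
dAVC/dq = -48 + 6q = 0 gives q = 8. min AVC = 195 - 48·8 + 3·8^2 = 3.
So the shutdown price is £3.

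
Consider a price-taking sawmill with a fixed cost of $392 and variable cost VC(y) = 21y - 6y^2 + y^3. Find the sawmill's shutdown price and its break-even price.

Shutdown price = min AVC. AVC = 21 - 6y + y^2, with vertex at y = 3 and minimum $12.
ATC = 392/y + 21 - 6y + y^2. Setting dATC/dy = −392/y^2 − 6 + 2y = 0 gives y = 7 (since 2·7^3 − 6·7^2 = 392).
min ATC = 392/7 + 21 − 6·7 + 7^2 = $84. That is the break-even price.
For $12 ≤ P < $84 the firm produces at a loss; below $12 it shuts down.

Shutdown price = $12; break-even price = $84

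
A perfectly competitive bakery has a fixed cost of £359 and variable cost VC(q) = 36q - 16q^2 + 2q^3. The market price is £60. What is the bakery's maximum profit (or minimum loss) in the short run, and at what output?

AVC = 36 - 16q + 2q^2; min AVC = £4 at q = 4. Since P = £60 ≥ min AVC, the firm produces.
With MC = 36 - 32q + 6q^2, P = MC on the upward-sloping part at q* = 6.
TR = 60·6 = 360. TC = 359 + 72 = 431. Profit = 360 − 431 = -£71.
By producing, the firm covers all variable cost plus £288 of fixed cost; shutting down would lose the full £359.

Profit = -£71 at q = 6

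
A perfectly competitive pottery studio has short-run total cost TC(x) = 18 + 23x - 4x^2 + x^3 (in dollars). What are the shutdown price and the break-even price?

Shutdown price = min AVC. AVC = 23 - 4x + x^2, with vertex at x = 2 and minimum $19.
ATC = 18/x + 23 - 4x + x^2. Setting dATC/dx = −18/x^2 − 4 + 2x = 0 gives x = 3 (since 2·3^3 − 4·3^2 = 18).
min ATC = 18/3 + 23 − 4·3 + 3^2 = $26. That is the break-even price.
Between these two prices the firm operates at a loss; above $26 it earns a profit.

Shutdown price = $19; break-even price = $26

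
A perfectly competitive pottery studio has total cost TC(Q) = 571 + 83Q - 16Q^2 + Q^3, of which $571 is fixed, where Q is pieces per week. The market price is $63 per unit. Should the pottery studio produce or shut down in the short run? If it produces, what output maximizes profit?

Strip out fixed cost: VC = 83Q - 16Q^2 + Q^3. Then AVC = 83 - 16Q + Q^2 and MC = 83 - 32Q + 3Q^2.
The AVC parabola has its vertex at Q = 16/2 = 8, where AVC = 83 - 16·8 + 8^2 = $19.
P = $63 exceeds min AVC = $19, so the firm stays open.
P = MC gives 20 - 32Q + 3Q^2 = 0, with roots 2/3 and 10. Take the larger (rising MC): Q* = 10.
Check: AVC at Q = 10 is $23 ≤ P, so revenue covers variable cost.
Profit = P·Q − TC = 63·10 − 801 = -$171, a loss, but smaller than the $571 fixed cost the firm would lose by shutting down.

Produce at Q = 10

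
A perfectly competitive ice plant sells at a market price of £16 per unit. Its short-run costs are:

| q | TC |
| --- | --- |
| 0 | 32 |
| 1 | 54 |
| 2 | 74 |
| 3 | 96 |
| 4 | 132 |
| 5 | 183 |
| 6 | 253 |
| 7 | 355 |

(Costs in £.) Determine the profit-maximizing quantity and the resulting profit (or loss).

Profit at each row (π = 16q − TC): q=0: -32; q=1: -38; q=2: -42; q=3: -48; q=4: -68; q=5: -103; q=6: -157; q=7: -243.
Profit is highest at q = 0. Equivalently, the lowest AVC in the table is 42/2 ≈ £21 at q = 2, and P = £16 falls below it — price never covers variable cost, so the firm shuts down and loses only its fixed cost.

q = 0 (shut down); profit = -£32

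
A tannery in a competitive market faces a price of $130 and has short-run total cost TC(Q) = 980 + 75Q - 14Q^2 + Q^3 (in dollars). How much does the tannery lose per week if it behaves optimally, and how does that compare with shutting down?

Profit = -$12 at Q = 11

AVC = 75 - 14Q + Q^2 has its minimum $26 at Q = 7; price $130 clears that bar, so the firm operates.
With MC = 75 - 28Q + 3Q^2, P = MC on the upward-sloping part at Q* = 11.
TR = 130·11 = 1430. TC = 980 + 462 = 1442. Profit = 1430 − 1442 = -$12.
That loss of $12 beats the $980 the firm would lose by shutting down; producing recovers $968 of fixed cost.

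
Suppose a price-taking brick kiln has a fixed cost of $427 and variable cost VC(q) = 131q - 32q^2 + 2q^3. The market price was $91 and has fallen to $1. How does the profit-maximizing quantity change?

MC = 131 - 64q + 6q^2; the shutdown threshold is min AVC = $3 (at q = 8).
At P = $91 ≥ min AVC, set P = MC on the rising branch: q = 10.
At P = $1 < min AVC = $3, price no longer covers variable cost at any output, so the firm shuts down: q = 0.

Output falls from 10 to 0 (the firm shuts down)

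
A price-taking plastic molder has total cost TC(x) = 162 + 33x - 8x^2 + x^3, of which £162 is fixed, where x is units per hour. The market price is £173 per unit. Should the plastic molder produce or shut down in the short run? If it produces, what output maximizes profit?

Produce at x = 10

Strip out fixed cost: VC = 33x - 8x^2 + x^3. Then AVC = 33 - 8x + x^2 and MC = 33 - 16x + 3x^2.
AVC is minimized where dAVC/dx = -8 + 2x = 0, at x = 4; min AVC = 33 - 8·4 + 4^2 = £17.
Since P = £173 ≥ min AVC = £17, price covers variable cost and the firm should produce.
Solving P = MC: -140 - 16x + 3x^2 = 0 ⇒ x = -14/3 or 10. On the upward-sloping branch, x* = 10.
Check: AVC at x = 10 is £53 ≤ P, so revenue covers variable cost.
Profit = P·x − TC = 173·10 − 692 = £1038.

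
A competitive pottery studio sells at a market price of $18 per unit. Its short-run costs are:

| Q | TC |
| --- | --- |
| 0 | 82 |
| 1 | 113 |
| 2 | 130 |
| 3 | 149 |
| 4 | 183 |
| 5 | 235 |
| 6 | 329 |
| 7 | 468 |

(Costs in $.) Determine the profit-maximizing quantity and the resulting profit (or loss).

Q = 0 (shut down); profit = -$82

Profit at each row (π = 18Q − TC): Q=0: -82; Q=1: -95; Q=2: -94; Q=3: -95; Q=4: -111; Q=5: -145; Q=6: -221; Q=7: -342.
Profit is highest at Q = 0. Equivalently, the lowest AVC in the table is 67/3 ≈ $22.33 at Q = 3, and P = $18 falls below it — price never covers variable cost, so the firm shuts down and loses only its fixed cost.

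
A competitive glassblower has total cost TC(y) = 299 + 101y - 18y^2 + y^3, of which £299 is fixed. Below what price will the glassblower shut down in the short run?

£20 per unit

Short-run supply begins at min AVC. From VC = 101y - 18y^2 + y^3, AVC = 101 - 18y + y^2.
At the minimum of AVC, MC = AVC. MC = 101 - 36y + 3y^2; setting MC = AVC gives 2y^2 - 18y = 0, so y = 9. min AVC = 20.
So the shutdown price is £20.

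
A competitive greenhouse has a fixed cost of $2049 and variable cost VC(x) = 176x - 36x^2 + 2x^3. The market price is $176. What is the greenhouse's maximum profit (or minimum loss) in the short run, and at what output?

AVC = 176 - 36x + 2x^2; min AVC = $14 at x = 9. Since P = $176 ≥ min AVC, the firm produces.
With MC = 176 - 72x + 6x^2, P = MC on the upward-sloping part at x* = 12.
TR = 176·12 = 2112. TC = 2049 + 384 = 2433. Profit = 2112 − 2433 = -$321.
Shutting down would mean losing the fixed cost of $2049, so operating at a loss of $321 is better by $1728.

Profit = -$321 at x = 12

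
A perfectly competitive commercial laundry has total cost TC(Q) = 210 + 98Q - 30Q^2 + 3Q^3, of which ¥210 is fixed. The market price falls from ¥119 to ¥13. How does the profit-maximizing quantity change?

AVC = 98 - 30Q + 3Q^2, minimized at Q = 5 where min AVC = ¥23. MC = 98 - 60Q + 9Q^2.
With P = ¥119 above the shutdown price, P = MC gives Q = 7.
At P = ¥13 < min AVC = ¥23, price no longer covers variable cost at any output, so the firm shuts down: Q = 0.

Output falls from 7 to 0 (the firm shuts down)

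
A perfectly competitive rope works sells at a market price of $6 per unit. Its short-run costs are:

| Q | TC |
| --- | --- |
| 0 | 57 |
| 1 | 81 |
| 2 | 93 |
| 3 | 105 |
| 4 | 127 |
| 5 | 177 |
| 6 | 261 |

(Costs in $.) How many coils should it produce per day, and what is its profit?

Tabulate TR − TC: Q=0: -57; Q=1: -75; Q=2: -81; Q=3: -87; Q=4: -103; Q=5: -147; Q=6: -225.
Profit is highest at Q = 0. Equivalently, the lowest AVC in the table is 48/3 ≈ $16 at Q = 3, and P = $6 falls below it — price never covers variable cost, so the firm shuts down and loses only its fixed cost.

Q = 0 (shut down); profit = -$57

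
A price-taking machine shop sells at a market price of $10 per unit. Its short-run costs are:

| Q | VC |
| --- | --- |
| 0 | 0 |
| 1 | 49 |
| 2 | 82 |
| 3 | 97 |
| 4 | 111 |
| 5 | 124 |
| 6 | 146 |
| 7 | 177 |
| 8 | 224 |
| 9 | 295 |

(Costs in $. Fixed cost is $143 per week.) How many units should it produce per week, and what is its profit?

Profit at each row (π = 10Q − TC): Q=0: -143; Q=1: -182; Q=2: -205; Q=3: -210; Q=4: -214; Q=5: -217; Q=6: -229; Q=7: -250; Q=8: -287; Q=9: -348.
Profit is highest at Q = 0. Equivalently, the lowest AVC in the table is 146/6 ≈ $24.33 at Q = 6, and P = $10 falls below it — price never covers variable cost, so the firm shuts down and loses only its fixed cost.

Q = 0 (shut down); profit = -$143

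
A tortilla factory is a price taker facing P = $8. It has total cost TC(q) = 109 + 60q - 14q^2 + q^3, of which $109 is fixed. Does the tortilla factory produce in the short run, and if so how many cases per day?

Shut down

Strip out fixed cost: VC = 60q - 14q^2 + q^3. Then AVC = 60 - 14q + q^2 and MC = 60 - 28q + 3q^2.
AVC hits its minimum where MC = AVC, at q = 7, giving min AVC = 60 - 14·7 + 7^2 = $11.
With P < min AVC ($8 < $11), every unit sold adds to the loss.
Shutting down limits the loss to fixed cost, $109.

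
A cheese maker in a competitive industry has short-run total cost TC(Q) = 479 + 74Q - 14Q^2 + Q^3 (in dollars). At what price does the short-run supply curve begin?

The shutdown price is the minimum of AVC. VC = 74Q - 14Q^2 + Q^3, so AVC = 74 - 14Q + Q^2.
dAVC/dQ = -14 + 2Q = 0 gives Q = 7. min AVC = 74 - 14·7 + 7^2 = 25.
For P < $25 the firm produces nothing.

$25 per unit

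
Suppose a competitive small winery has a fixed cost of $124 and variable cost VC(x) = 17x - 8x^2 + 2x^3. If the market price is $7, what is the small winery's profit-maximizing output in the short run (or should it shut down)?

Shut down

Variable cost is VC = 17x - 8x^2 + 2x^3, so AVC = VC/x = 17 - 8x + 2x^2 and MC = dTC/dx = 17 - 16x + 6x^2.
The AVC parabola has its vertex at x = 8/4 = 2, where AVC = 17 - 8·2 + 2·2^2 = $9.
With P < min AVC ($7 < $9), every unit sold adds to the loss.
The firm minimizes its loss by shutting down and losing only its fixed cost of $124.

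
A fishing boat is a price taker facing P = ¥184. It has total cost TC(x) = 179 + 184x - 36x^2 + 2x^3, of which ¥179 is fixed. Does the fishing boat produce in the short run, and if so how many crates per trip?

Variable cost is VC = 184x - 36x^2 + 2x^3, so AVC = VC/x = 184 - 36x + 2x^2 and MC = dTC/dx = 184 - 72x + 6x^2.
The AVC parabola has its vertex at x = 36/4 = 9, where AVC = 184 - 36·9 + 2·9^2 = ¥22.
Because ¥184 ≥ ¥22, revenue can cover variable cost; the firm operates.
Solving P = MC: -72x + 6x^2 = 0 ⇒ x = 0 or 12. On the upward-sloping branch, x* = 12.
Check: AVC at x = 12 is ¥40 ≤ P, so revenue covers variable cost.
Profit = P·x − TC = 184·12 − 659 = ¥1549.

Produce at x = 12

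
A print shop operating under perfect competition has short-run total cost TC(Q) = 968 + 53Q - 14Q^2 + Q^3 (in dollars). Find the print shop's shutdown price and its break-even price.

Shutdown price = min AVC. AVC = 53 - 14Q + Q^2, with vertex at Q = 7 and minimum $4.
ATC = 968/Q + 53 - 14Q + Q^2. Setting dATC/dQ = −968/Q^2 − 14 + 2Q = 0 gives Q = 11 (since 2·11^3 − 14·11^2 = 968).
min ATC = 968/11 + 53 − 14·11 + 11^2 = $108. That is the break-even price.
Between these two prices the firm operates at a loss; above $108 it earns a profit.

Shutdown price = $4; break-even price = $108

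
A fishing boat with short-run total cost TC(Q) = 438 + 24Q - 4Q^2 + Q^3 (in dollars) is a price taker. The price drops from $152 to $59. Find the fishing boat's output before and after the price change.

Output falls from 8 to 5

AVC = 24 - 4Q + Q^2, minimized at Q = 2 where min AVC = $20. MC = 24 - 8Q + 3Q^2.
With P = $152 above the shutdown price, P = MC gives Q = 8.
At P = $59 ≥ min AVC, set P = MC: Q = 5. The firm stays open but cuts output.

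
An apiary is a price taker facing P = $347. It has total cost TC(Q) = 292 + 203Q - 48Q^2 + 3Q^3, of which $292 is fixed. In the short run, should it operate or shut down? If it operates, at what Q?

Variable cost is VC = 203Q - 48Q^2 + 3Q^3, so AVC = VC/Q = 203 - 48Q + 3Q^2 and MC = dTC/dQ = 203 - 96Q + 9Q^2.
AVC hits its minimum where MC = AVC, at Q = 8, giving min AVC = 203 - 48·8 + 3·8^2 = $11.
Since P = $347 ≥ min AVC = $11, price covers variable cost and the firm should produce.
Set P = MC: 347 = 203 - 96Q + 9Q^2 → -144 - 96Q + 9Q^2 = 0. The roots are Q = -4/3 and Q = 12; the profit-maximizing output is on the rising part of MC, so Q* = 12.
Check: AVC at Q = 12 is $59 ≤ P, so revenue covers variable cost.
Profit = P·Q − TC = 347·12 − 1000 = $3164.

Produce at Q = 12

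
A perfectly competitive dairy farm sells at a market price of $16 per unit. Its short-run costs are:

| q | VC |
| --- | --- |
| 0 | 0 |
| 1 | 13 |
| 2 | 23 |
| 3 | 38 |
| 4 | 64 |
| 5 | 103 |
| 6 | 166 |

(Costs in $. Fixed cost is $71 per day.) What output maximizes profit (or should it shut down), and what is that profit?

q = 3; profit = -$61

Profit at each row (π = 16q − TC): q=0: -71; q=1: -68; q=2: -62; q=3: -61; q=4: -71; q=5: -94; q=6: -141.
Profit is maximized at q = 3. AVC there is 38/3 = $12.67 ≤ P, so producing beats shutting down (which would give -$71).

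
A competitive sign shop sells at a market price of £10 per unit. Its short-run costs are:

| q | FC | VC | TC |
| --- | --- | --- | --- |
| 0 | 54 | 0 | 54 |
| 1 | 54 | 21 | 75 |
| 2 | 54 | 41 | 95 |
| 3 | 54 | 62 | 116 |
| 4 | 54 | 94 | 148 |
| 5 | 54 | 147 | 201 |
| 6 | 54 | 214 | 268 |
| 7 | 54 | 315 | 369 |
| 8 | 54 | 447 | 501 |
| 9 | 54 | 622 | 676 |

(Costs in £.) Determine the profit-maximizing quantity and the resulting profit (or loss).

q = 0 (shut down); profit = -£54

Profit at each row (π = 10q − TC): q=0: -54; q=1: -65; q=2: -75; q=3: -86; q=4: -108; q=5: -151; q=6: -208; q=7: -299; q=8: -421; q=9: -586.
Profit is highest at q = 0. Equivalently, the lowest AVC in the table is 41/2 ≈ £20.50 at q = 2, and P = £10 falls below it — price never covers variable cost, so the firm shuts down and loses only its fixed cost.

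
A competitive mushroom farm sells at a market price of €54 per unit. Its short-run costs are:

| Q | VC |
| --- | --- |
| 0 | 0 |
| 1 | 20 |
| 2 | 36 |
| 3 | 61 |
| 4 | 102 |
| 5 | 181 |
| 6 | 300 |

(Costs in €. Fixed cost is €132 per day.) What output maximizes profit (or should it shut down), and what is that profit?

Q = 4; profit = -€18

Tabulate TR − TC: Q=0: -132; Q=1: -98; Q=2: -60; Q=3: -31; Q=4: -18; Q=5: -43; Q=6: -108.
Profit is maximized at Q = 4. AVC there is 102/4 = €25.50 ≤ P, so producing beats shutting down (which would give -€132).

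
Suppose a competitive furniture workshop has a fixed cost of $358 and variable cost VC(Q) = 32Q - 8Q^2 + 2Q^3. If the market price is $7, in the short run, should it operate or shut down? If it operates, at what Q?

Shut down

Strip out fixed cost: VC = 32Q - 8Q^2 + 2Q^3. Then AVC = 32 - 8Q + 2Q^2 and MC = 32 - 16Q + 6Q^2.
The AVC parabola has its vertex at Q = 8/4 = 2, where AVC = 32 - 8·2 + 2·2^2 = $24.
P = $7 lies below min AVC = $24; no output level covers variable cost.
The firm minimizes its loss by shutting down and losing only its fixed cost of $358.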